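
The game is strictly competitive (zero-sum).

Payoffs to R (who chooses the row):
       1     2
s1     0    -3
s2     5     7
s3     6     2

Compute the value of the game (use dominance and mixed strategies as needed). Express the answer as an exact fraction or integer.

Row s1 is strictly dominated by row s3, so R never plays it.
The remaining 2×2 game on (s2, s3) × (1, 2) has no saddle point. Let R play s2 with probability p; indifference gives 5p + 6(1−p) = 7p + 2(1−p), so p = 2/3.
Similarly C's optimal q on 1 is 5/6, and the value is 5·(5/6) + (7)·(1/6) = 16/3.

16/3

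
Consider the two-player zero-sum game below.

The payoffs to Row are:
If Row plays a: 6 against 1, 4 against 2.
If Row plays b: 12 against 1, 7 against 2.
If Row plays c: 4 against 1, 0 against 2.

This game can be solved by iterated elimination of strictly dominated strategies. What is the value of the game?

7

Row c is strictly dominated by row a (6>4, 4>0); eliminate c.
Column 1 is strictly dominated by 2 for Column (4<6, 7<12); eliminate 1.
Row a is strictly dominated by row b (7>4); eliminate a.
Only (b, 2) remains, with payoff 7.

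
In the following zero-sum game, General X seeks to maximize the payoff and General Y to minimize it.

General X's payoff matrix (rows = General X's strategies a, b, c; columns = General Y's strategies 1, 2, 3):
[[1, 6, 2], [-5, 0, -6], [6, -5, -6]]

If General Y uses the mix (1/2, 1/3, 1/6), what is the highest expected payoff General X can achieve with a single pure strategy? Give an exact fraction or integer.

a: (1)·(1/2) + (6)·(1/3) + (2)·(1/6) = 17/6.
b: (-5)·(1/2) + (0)·(1/3) + (-6)·(1/6) = -7/2.
c: (6)·(1/2) + (-5)·(1/3) + (-6)·(1/6) = 1/3.
The best pure response is a with expected payoff 17/6.

17/6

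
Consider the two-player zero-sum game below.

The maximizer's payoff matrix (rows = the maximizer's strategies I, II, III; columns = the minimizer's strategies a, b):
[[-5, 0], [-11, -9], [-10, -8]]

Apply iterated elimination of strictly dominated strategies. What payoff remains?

Row II is strictly dominated by row I (-5>-11, 0>-9); eliminate II.
Row III is strictly dominated by row I (-5>-10, 0>-8); eliminate III.
Column b is strictly dominated by a for the minimizer (-5<0); eliminate b.
Only (I, a) remains, with payoff -5.

-5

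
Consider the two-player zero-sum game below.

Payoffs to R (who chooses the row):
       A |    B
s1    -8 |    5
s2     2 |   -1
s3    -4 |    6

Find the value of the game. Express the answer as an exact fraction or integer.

8/13

Row s1 is strictly dominated by row s3, so R never plays it.
The remaining 2×2 game on (s2, s3) × (A, B) has no saddle point. Let R play s2 with probability p; indifference gives 2p − 4(1−p) = −p + 6(1−p), so p = 10/13.
Similarly C's optimal q on A is 7/13, and the value is 2·(7/13) + (-1)·(6/13) = 8/13.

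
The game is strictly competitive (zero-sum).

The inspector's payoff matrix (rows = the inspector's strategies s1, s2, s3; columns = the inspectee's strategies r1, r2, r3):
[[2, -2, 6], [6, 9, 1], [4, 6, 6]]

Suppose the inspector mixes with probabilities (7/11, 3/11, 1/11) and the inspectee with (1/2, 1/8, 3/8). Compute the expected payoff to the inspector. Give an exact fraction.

Against (1/2, 1/8, 3/8), each row's expected payoff is s1: 3; s2: 9/2; s3: 5.
Taking the (7/11, 3/11, 1/11)-weighted average: (7/11)·(3) + (3/11)·(9/2) + (1/11)·(5) = 79/22.

79/22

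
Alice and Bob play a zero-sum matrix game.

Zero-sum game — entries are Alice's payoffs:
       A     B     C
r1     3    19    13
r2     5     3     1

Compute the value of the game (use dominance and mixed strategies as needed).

31/7

Column B is strictly dominated by C for Bob (it gives Alice more in every row).
The remaining 2×2 game on (r1, r2) × (A, C) has no saddle point. Let Alice play r1 with probability p; indifference gives 3p + 5(1−p) = 13p + (1−p), so p = 2/7.
Similarly Bob's optimal q on A is 6/7, and the value is 3·(6/7) + (13)·(1/7) = 31/7.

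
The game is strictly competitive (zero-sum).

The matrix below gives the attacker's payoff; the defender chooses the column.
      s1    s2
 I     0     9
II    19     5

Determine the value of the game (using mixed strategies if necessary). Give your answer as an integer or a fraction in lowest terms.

171/23

Row minima are 0 and 5, so the attacker's maximin is 5; column maxima are 19 and 9, so the defender's minimax is 9. These differ, so the equilibrium is in mixed strategies.
Let the attacker play I with probability p. The defender is indifferent when 19(1−p) = 9p + 5(1−p), giving p = 14/23.
Let the defender play s1 with probability q. The attacker is indifferent when 9(1−q) = 19q + 5(1−q), giving q = 4/23.
The value is 0·(4/23) + (9)·(19/23) = 171/23.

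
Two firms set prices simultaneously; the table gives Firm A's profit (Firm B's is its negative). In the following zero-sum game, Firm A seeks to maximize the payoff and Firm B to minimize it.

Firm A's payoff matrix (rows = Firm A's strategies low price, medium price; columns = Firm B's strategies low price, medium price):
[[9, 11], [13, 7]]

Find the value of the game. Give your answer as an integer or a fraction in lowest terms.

10

Row minima are 9 and 7, so Firm A's maximin is 9; column maxima are 13 and 11, so Firm B's minimax is 11. These differ, so the equilibrium is in mixed strategies.
Let Firm A play low price with probability p. Firm B is indifferent when 9p + 13(1−p) = 11p + 7(1−p), giving p = 3/4.
Let Firm B play low price with probability q. Firm A is indifferent when 9q + 11(1−q) = 13q + 7(1−q), giving q = 1/2.
The value is 9·(1/2) + (11)·(1/2) = 10.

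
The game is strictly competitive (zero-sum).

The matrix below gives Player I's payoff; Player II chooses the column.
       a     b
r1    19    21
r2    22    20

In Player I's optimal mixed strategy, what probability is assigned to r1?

1/2

Row minima are 19 and 20, so Player I's maximin is 20; column maxima are 22 and 21, so Player II's minimax is 21. These differ, so the equilibrium is in mixed strategies.
Let Player I play r1 with probability p. Player II is indifferent when 19p + 22(1−p) = 21p + 20(1−p), giving p = 1/2.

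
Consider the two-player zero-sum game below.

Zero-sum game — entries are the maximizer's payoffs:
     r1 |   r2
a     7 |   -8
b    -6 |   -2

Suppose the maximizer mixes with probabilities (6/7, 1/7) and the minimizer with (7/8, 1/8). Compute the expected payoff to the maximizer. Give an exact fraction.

Against (7/8, 1/8), each row's expected payoff is a: 41/8; b: -11/2.
Taking the (6/7, 1/7)-weighted average: (6/7)·(41/8) + (1/7)·(-11/2) = 101/28.

101/28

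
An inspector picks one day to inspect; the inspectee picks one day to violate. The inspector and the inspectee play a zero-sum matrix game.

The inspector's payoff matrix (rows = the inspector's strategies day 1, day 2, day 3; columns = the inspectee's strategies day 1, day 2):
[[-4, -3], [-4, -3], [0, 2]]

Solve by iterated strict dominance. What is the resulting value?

Column day 2 is strictly dominated by day 1 for the inspectee (-4<-3, -4<-3, 0<2); eliminate day 2.
Row day 2 is strictly dominated by row day 3 (0>-4); eliminate day 2.
Row day 1 is strictly dominated by row day 3 (0>-4); eliminate day 1.
Only (day 3, day 1) remains, with payoff 0.

0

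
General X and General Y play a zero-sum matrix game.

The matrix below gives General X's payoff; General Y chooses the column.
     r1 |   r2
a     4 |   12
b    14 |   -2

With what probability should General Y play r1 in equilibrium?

Row minima are 4 and -2, so General X's maximin is 4; column maxima are 14 and 12, so General Y's minimax is 12. These differ, so the equilibrium is in mixed strategies.
Let General Y play r1 with probability q. General X is indifferent when 4q + 12(1−q) = 14q − 2(1−q), giving q = 7/12.

7/12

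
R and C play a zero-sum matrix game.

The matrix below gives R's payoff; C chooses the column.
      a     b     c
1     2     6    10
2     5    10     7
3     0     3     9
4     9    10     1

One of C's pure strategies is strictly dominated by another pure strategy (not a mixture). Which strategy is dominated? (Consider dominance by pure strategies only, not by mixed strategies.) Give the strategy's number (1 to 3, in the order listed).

C prefers columns that give R less. Compare b with a: 2 < 6, 5 < 10, 0 < 3, 9 < 10.
So a strictly dominates b for C; b is strictly dominated.

2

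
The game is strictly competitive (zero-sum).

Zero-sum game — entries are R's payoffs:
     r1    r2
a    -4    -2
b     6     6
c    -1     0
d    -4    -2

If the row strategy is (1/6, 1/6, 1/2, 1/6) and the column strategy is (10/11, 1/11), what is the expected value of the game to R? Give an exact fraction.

-8/11

Against (10/11, 1/11), each row's expected payoff is a: -42/11; b: 6; c: -10/11; d: -42/11.
Taking the (1/6, 1/6, 1/2, 1/6)-weighted average: (1/6)·(-42/11) + (1/6)·(6) + (1/2)·(-10/11) + (1/6)·(-42/11) = -8/11.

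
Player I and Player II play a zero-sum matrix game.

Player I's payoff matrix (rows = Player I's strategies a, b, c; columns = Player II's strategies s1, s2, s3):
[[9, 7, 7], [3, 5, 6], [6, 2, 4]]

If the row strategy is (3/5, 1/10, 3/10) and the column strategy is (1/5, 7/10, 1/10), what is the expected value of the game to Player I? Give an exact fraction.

Against (1/5, 7/10, 1/10), each row's expected payoff is a: 37/5; b: 47/10; c: 3.
Taking the (3/5, 1/10, 3/10)-weighted average: (3/5)·(37/5) + (1/10)·(47/10) + (3/10)·(3) = 581/100.

581/100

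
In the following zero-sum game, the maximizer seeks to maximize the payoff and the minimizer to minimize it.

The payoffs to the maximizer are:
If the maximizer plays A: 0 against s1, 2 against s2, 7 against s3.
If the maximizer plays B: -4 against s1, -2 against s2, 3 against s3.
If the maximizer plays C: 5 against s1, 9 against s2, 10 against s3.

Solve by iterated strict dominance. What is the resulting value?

5

Column s3 is strictly dominated by s1 for the minimizer (0<7, -4<3, 5<10); eliminate s3.
Row B is strictly dominated by row A (0>-4, 2>-2); eliminate B.
Column s2 is strictly dominated by s1 for the minimizer (0<2, 5<9); eliminate s2.
Row A is strictly dominated by row C (5>0); eliminate A.
Only (C, s1) remains, with payoff 5.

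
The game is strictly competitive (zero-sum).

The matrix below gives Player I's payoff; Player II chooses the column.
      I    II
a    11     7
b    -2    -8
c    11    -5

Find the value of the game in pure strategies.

7

Row minima: 7, -8, -5 → Player I's maximin is 7.
Column maxima: 11, 7 → Player II's minimax is 7.
They coincide at (a, II), so the value is 7.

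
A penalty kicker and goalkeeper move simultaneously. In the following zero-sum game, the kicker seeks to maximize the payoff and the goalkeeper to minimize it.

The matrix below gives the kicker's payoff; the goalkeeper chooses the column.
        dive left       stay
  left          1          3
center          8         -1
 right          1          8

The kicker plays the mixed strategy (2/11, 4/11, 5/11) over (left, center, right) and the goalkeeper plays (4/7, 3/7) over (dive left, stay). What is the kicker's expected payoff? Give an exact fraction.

Against (4/7, 3/7), each row's expected payoff is left: 13/7; center: 29/7; right: 4.
Taking the (2/11, 4/11, 5/11)-weighted average: (2/11)·(13/7) + (4/11)·(29/7) + (5/11)·(4) = 282/77.

282/77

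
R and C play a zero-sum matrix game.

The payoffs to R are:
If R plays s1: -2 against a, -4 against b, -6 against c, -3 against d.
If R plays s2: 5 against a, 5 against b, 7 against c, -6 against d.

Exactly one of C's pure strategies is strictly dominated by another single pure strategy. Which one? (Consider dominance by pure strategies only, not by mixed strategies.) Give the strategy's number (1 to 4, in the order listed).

C prefers columns that give R less. Compare a with d: -3 < -2, -6 < 5.
So d strictly dominates a for C; a is strictly dominated.

1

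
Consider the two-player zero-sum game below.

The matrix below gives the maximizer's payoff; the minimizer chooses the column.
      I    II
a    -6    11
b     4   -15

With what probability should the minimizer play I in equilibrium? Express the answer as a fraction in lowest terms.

Row minima are -6 and -15, so the maximizer's maximin is -6; column maxima are 4 and 11, so the minimizer's minimax is 4. These differ, so the equilibrium is in mixed strategies.
Let the minimizer play I with probability q. The maximizer is indifferent when −6q + 11(1−q) = 4q − 15(1−q), giving q = 13/18.

13/18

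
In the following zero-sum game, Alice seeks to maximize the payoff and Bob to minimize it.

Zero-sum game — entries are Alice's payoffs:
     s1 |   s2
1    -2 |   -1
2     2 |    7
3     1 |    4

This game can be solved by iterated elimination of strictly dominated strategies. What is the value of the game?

2

Column s2 is strictly dominated by s1 for Bob (-2<-1, 2<7, 1<4); eliminate s2.
Row 1 is strictly dominated by row 2 (2>-2); eliminate 1.
Row 3 is strictly dominated by row 2 (2>1); eliminate 3.
Only (2, s1) remains, with payoff 2.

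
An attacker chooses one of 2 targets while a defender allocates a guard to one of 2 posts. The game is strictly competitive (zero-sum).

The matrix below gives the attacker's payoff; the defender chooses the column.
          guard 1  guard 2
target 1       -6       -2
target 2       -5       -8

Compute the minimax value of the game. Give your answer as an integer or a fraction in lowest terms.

Row minima are -6 and -8, so the attacker's maximin is -6; column maxima are -5 and -2, so the defender's minimax is -5. These differ, so the equilibrium is in mixed strategies.
Let the attacker play target 1 with probability p. The defender is indifferent when −6p − 5(1−p) = −2p − 8(1−p), giving p = 3/7.
Let the defender play guard 1 with probability q. The attacker is indifferent when −6q − 2(1−q) = −5q − 8(1−q), giving q = 6/7.
The value is -6·(6/7) + (-2)·(1/7) = -38/7.

-38/7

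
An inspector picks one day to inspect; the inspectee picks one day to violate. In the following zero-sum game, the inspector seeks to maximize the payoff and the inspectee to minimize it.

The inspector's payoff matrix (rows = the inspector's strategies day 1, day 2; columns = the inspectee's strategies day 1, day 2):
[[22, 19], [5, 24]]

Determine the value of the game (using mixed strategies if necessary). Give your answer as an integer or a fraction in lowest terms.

Row minima are 19 and 5, so the inspector's maximin is 19; column maxima are 22 and 24, so the inspectee's minimax is 22. These differ, so the equilibrium is in mixed strategies.
Let the inspector play day 1 with probability p. The inspectee is indifferent when 22p + 5(1−p) = 19p + 24(1−p), giving p = 19/22.
Let the inspectee play day 1 with probability q. The inspector is indifferent when 22q + 19(1−q) = 5q + 24(1−q), giving q = 5/22.
The value is 22·(5/22) + (19)·(17/22) = 433/22.

433/22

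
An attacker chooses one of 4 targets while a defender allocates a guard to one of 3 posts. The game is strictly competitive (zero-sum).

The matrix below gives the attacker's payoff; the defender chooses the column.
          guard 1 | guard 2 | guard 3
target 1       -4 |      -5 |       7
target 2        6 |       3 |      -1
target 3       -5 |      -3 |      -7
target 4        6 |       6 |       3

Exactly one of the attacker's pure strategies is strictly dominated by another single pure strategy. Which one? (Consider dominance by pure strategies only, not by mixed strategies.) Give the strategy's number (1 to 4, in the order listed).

3

Compare target 3 with target 2: 6 > -5, 3 > -3, -1 > -7.
So target 2 strictly dominates target 3 for the attacker; target 3 is strictly dominated.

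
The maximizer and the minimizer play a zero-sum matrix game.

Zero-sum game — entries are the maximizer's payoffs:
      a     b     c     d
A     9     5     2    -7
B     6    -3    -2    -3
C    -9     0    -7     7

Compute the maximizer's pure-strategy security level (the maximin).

-3

The worst-case payoff for each row is A: -7, B: -3, C: -9.
The best of these is -3.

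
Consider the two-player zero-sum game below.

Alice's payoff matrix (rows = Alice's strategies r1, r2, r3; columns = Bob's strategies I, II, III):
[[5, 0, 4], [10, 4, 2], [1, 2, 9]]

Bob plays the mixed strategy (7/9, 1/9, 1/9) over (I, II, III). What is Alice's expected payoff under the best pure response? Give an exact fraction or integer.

r1: (5)·(7/9) + (0)·(1/9) + (4)·(1/9) = 13/3.
r2: (10)·(7/9) + (4)·(1/9) + (2)·(1/9) = 76/9.
r3: (1)·(7/9) + (2)·(1/9) + (9)·(1/9) = 2.
The best pure response is r2 with expected payoff 76/9.

76/9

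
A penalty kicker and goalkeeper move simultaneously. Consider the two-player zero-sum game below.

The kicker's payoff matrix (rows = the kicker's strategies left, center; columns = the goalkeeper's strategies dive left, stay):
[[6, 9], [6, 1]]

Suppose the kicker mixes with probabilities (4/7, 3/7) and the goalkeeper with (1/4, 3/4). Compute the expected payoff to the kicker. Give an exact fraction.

Against (1/4, 3/4), each row's expected payoff is left: 33/4; center: 9/4.
Taking the (4/7, 3/7)-weighted average: (4/7)·(33/4) + (3/7)·(9/4) = 159/28.

159/28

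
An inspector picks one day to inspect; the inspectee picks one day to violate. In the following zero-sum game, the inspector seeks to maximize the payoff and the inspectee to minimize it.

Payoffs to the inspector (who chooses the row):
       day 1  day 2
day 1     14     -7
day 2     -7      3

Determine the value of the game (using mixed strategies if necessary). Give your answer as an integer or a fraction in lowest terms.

-7/31

Row minima are -7 and -7, so the inspector's maximin is -7; column maxima are 14 and 3, so the inspectee's minimax is 3. These differ, so the equilibrium is in mixed strategies.
Let the inspector play day 1 with probability p. The inspectee is indifferent when 14p − 7(1−p) = −7p + 3(1−p), giving p = 10/31.
Let the inspectee play day 1 with probability q. The inspector is indifferent when 14q − 7(1−q) = −7q + 3(1−q), giving q = 10/31.
The value is 14·(10/31) + (-7)·(21/31) = -7/31.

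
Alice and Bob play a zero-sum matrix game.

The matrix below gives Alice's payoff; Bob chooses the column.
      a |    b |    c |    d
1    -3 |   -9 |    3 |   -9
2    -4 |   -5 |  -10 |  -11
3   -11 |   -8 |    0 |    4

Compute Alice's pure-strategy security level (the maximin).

The worst-case payoff for each row is 1: -9, 2: -11, 3: -11.
The best of these is -9.

-9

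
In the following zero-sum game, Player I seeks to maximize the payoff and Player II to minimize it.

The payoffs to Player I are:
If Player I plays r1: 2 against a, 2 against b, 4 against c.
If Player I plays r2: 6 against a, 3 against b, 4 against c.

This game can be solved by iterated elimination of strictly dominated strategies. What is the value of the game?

3

Column c is strictly dominated by b for Player II (2<4, 3<4); eliminate c.
Row r1 is strictly dominated by row r2 (6>2, 3>2); eliminate r1.
Column a is strictly dominated by b for Player II (3<6); eliminate a.
Only (r2, b) remains, with payoff 3.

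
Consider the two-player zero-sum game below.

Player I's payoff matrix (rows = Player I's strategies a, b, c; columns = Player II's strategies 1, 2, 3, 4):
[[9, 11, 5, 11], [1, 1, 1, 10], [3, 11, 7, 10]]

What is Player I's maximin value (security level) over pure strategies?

5

The worst-case payoff for each row is a: 5, b: 1, c: 3.
The best of these is 5.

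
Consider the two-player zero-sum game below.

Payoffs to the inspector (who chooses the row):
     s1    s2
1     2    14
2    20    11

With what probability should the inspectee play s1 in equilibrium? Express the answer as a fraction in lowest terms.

Row minima are 2 and 11, so the inspector's maximin is 11; column maxima are 20 and 14, so the inspectee's minimax is 14. These differ, so the equilibrium is in mixed strategies.
Let the inspectee play s1 with probability q. The inspector is indifferent when 2q + 14(1−q) = 20q + 11(1−q), giving q = 1/7.

1/7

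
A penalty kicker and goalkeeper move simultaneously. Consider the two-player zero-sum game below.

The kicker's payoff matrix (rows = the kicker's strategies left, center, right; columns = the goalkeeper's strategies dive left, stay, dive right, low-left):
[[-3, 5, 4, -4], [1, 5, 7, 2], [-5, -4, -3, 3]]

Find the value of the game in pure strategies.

1

Row minima: -4, 1, -5 → the kicker's maximin is 1.
Column maxima: 1, 5, 7, 3 → the goalkeeper's minimax is 1.
They coincide at (center, dive left), so the value is 1.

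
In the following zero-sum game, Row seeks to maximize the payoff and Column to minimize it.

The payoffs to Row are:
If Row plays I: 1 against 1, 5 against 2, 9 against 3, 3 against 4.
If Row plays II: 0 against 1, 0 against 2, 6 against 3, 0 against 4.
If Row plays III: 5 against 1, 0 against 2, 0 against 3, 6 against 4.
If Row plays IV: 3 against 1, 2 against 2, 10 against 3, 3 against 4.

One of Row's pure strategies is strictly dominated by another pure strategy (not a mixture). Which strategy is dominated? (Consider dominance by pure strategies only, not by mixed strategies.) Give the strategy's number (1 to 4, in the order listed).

2

Compare II with I: 1 > 0, 5 > 0, 9 > 6, 3 > 0.
So I strictly dominates II for Row; II is strictly dominated.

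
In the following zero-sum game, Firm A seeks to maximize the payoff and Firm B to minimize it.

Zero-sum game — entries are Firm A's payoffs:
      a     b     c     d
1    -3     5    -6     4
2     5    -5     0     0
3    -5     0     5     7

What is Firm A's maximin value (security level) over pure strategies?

The worst-case payoff for each row is 1: -6, 2: -5, 3: -5.
The best of these is -5.

-5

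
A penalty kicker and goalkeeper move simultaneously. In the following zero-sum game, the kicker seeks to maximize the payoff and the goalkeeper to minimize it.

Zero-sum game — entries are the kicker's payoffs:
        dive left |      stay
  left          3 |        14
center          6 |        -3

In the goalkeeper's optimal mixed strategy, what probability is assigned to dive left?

Row minima are 3 and -3, so the kicker's maximin is 3; column maxima are 6 and 14, so the goalkeeper's minimax is 6. These differ, so the equilibrium is in mixed strategies.
Let the goalkeeper play dive left with probability q. The kicker is indifferent when 3q + 14(1−q) = 6q − 3(1−q), giving q = 17/20.

17/20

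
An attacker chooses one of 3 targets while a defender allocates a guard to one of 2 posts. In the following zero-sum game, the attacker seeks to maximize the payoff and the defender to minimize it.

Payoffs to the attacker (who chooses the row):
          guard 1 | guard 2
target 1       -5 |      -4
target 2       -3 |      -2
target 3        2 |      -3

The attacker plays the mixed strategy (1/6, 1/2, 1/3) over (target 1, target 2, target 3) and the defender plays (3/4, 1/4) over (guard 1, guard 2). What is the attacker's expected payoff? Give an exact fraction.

-23/12

Against (3/4, 1/4), each row's expected payoff is target 1: -19/4; target 2: -11/4; target 3: 3/4.
Taking the (1/6, 1/2, 1/3)-weighted average: (1/6)·(-19/4) + (1/2)·(-11/4) + (1/3)·(3/4) = -23/12.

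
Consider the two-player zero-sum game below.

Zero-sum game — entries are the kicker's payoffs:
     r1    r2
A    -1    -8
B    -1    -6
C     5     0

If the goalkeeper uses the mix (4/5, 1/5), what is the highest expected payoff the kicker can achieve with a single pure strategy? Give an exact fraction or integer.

4

A: (-1)·(4/5) + (-8)·(1/5) = -12/5.
B: (-1)·(4/5) + (-6)·(1/5) = -2.
C: (5)·(4/5) + (0)·(1/5) = 4.
The best pure response is C with expected payoff 4.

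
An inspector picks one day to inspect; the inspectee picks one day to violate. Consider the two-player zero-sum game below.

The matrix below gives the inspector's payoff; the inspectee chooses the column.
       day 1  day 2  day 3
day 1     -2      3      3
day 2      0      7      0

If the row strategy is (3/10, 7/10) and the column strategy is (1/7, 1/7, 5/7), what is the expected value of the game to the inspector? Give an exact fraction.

97/70

Against (1/7, 1/7, 5/7), each row's expected payoff is day 1: 16/7; day 2: 1.
Taking the (3/10, 7/10)-weighted average: (3/10)·(16/7) + (7/10)·(1) = 97/70.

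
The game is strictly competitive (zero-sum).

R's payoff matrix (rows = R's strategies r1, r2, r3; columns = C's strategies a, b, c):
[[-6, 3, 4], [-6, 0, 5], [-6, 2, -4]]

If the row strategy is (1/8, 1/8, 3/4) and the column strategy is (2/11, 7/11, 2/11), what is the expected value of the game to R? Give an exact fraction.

-21/88

Against (2/11, 7/11, 2/11), each row's expected payoff is r1: 17/11; r2: -2/11; r3: -6/11.
Taking the (1/8, 1/8, 3/4)-weighted average: (1/8)·(17/11) + (1/8)·(-2/11) + (3/4)·(-6/11) = -21/88.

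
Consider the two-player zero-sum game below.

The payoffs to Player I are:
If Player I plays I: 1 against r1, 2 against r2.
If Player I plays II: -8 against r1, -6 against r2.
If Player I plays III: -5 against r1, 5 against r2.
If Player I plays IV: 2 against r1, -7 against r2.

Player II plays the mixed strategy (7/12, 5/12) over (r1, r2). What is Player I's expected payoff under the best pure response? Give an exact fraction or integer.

17/12

I: (1)·(7/12) + (2)·(5/12) = 17/12.
II: (-8)·(7/12) + (-6)·(5/12) = -43/6.
III: (-5)·(7/12) + (5)·(5/12) = -5/6.
IV: (2)·(7/12) + (-7)·(5/12) = -7/4.
The best pure response is I with expected payoff 17/12.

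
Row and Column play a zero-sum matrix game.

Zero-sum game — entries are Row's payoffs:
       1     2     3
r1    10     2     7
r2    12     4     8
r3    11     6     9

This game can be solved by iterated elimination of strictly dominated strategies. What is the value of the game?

6

Column 1 is strictly dominated by 2 for Column (2<10, 4<12, 6<11); eliminate 1.
Row r2 is strictly dominated by row r3 (6>4, 9>8); eliminate r2.
Column 3 is strictly dominated by 2 for Column (2<7, 6<9); eliminate 3.
Row r1 is strictly dominated by row r3 (6>2); eliminate r1.
Only (r3, 2) remains, with payoff 6.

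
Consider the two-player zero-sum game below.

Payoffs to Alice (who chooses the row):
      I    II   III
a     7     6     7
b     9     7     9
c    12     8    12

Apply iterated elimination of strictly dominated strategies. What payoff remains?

8

Row b is strictly dominated by row c (12>9, 8>7, 12>9); eliminate b.
Column I is strictly dominated by II for Bob (6<7, 8<12); eliminate I.
Row a is strictly dominated by row c (8>6, 12>7); eliminate a.
Column III is strictly dominated by II for Bob (8<12); eliminate III.
Only (c, II) remains, with payoff 8.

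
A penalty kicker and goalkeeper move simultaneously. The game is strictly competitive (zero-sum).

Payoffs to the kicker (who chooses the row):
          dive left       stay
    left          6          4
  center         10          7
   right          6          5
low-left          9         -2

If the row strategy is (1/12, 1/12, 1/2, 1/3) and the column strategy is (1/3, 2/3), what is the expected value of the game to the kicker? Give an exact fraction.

Against (1/3, 2/3), each row's expected payoff is left: 14/3; center: 8; right: 16/3; low-left: 5/3.
Taking the (1/12, 1/12, 1/2, 1/3)-weighted average: (1/12)·(14/3) + (1/12)·(8) + (1/2)·(16/3) + (1/3)·(5/3) = 77/18.

77/18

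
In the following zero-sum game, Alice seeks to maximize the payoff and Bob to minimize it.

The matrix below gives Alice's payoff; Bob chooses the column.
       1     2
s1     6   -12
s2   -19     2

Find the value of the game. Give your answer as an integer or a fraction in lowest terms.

Row minima are -12 and -19, so Alice's maximin is -12; column maxima are 6 and 2, so Bob's minimax is 2. These differ, so the equilibrium is in mixed strategies.
Let Alice play s1 with probability p. Bob is indifferent when 6p − 19(1−p) = −12p + 2(1−p), giving p = 7/13.
Let Bob play 1 with probability q. Alice is indifferent when 6q − 12(1−q) = −19q + 2(1−q), giving q = 14/39.
The value is 6·(14/39) + (-12)·(25/39) = -72/13.

-72/13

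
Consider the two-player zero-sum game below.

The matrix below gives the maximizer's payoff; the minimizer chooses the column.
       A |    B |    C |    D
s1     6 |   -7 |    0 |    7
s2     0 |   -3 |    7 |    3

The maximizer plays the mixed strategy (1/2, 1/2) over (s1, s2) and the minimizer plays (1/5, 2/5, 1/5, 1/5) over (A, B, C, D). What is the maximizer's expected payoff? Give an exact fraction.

Against (1/5, 2/5, 1/5, 1/5), each row's expected payoff is s1: -1/5; s2: 4/5.
Taking the (1/2, 1/2)-weighted average: (1/2)·(-1/5) + (1/2)·(4/5) = 3/10.

3/10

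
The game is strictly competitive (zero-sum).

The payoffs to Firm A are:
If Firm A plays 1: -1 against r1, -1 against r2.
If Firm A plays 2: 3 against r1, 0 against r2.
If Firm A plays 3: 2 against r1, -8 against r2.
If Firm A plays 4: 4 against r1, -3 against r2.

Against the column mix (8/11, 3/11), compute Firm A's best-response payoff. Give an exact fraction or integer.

1: (-1)·(8/11) + (-1)·(3/11) = -1.
2: (3)·(8/11) + (0)·(3/11) = 24/11.
3: (2)·(8/11) + (-8)·(3/11) = -8/11.
4: (4)·(8/11) + (-3)·(3/11) = 23/11.
The best pure response is 2 with expected payoff 24/11.

24/11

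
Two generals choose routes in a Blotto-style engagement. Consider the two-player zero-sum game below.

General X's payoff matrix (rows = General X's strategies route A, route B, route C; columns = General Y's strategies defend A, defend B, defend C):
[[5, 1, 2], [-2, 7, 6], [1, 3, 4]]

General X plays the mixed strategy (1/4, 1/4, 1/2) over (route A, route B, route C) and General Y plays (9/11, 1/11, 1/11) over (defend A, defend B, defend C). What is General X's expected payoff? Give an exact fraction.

75/44

Against (9/11, 1/11, 1/11), each row's expected payoff is route A: 48/11; route B: -5/11; route C: 16/11.
Taking the (1/4, 1/4, 1/2)-weighted average: (1/4)·(48/11) + (1/4)·(-5/11) + (1/2)·(16/11) = 75/44.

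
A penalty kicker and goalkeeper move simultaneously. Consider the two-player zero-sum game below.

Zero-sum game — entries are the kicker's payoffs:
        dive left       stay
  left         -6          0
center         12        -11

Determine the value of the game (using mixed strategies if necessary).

-66/29

Row minima are -6 and -11, so the kicker's maximin is -6; column maxima are 12 and 0, so the goalkeeper's minimax is 0. These differ, so the equilibrium is in mixed strategies.
Let the kicker play left with probability p. The goalkeeper is indifferent when −6p + 12(1−p) = −11(1−p), giving p = 23/29.
Let the goalkeeper play dive left with probability q. The kicker is indifferent when −6q = 12q − 11(1−q), giving q = 11/29.
The value is -6·(11/29) + (0)·(18/29) = -66/29.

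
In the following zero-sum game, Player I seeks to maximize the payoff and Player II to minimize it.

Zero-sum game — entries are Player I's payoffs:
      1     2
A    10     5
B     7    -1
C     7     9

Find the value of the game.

Row B is strictly dominated by row A, so Player I never plays it.
The remaining 2×2 game on (A, C) × (1, 2) has no saddle point. Let Player I play A with probability p; indifference gives 10p + 7(1−p) = 5p + 9(1−p), so p = 2/7.
Similarly Player II's optimal q on 1 is 4/7, and the value is 10·(4/7) + (5)·(3/7) = 55/7.

55/7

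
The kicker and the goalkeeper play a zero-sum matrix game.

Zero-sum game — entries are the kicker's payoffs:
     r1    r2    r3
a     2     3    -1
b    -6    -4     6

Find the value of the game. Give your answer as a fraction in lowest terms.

Column r2 is strictly dominated by r1 for the goalkeeper (it gives the kicker more in every row).
The remaining 2×2 game on (a, b) × (r1, r3) has no saddle point. Let the kicker play a with probability p; indifference gives 2p − 6(1−p) = −p + 6(1−p), so p = 4/5.
Similarly the goalkeeper's optimal q on r1 is 7/15, and the value is 2·(7/15) + (-1)·(8/15) = 2/5.

2/5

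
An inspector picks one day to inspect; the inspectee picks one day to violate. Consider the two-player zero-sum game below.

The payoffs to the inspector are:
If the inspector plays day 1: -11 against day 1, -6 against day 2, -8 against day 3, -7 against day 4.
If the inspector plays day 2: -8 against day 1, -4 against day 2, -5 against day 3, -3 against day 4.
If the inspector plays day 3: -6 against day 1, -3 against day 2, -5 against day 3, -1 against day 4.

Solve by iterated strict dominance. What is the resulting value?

-6

Column day 4 is strictly dominated by day 1 for the inspectee (-11<-7, -8<-3, -6<-1); eliminate day 4.
Row day 1 is strictly dominated by row day 2 (-8>-11, -4>-6, -5>-8); eliminate day 1.
Column day 2 is strictly dominated by day 1 for the inspectee (-8<-4, -6<-3); eliminate day 2.
Column day 3 is strictly dominated by day 1 for the inspectee (-8<-5, -6<-5); eliminate day 3.
Row day 2 is strictly dominated by row day 3 (-6>-8); eliminate day 2.
Only (day 3, day 1) remains, with payoff -6.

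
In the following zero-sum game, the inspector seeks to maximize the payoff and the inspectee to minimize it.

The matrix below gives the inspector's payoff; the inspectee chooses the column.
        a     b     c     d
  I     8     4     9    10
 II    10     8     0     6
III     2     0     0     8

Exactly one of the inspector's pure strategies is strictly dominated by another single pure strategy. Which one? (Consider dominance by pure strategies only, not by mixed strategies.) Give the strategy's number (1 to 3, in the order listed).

3

Compare III with I: 8 > 2, 4 > 0, 9 > 0, 10 > 8.
So I strictly dominates III for the inspector; III is strictly dominated.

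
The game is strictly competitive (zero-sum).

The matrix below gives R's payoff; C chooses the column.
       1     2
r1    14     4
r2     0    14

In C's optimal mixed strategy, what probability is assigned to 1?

Row minima are 4 and 0, so R's maximin is 4; column maxima are 14 and 14, so C's minimax is 14. These differ, so the equilibrium is in mixed strategies.
Let C play 1 with probability q. R is indifferent when 14q + 4(1−q) = 14(1−q), giving q = 5/12.

5/12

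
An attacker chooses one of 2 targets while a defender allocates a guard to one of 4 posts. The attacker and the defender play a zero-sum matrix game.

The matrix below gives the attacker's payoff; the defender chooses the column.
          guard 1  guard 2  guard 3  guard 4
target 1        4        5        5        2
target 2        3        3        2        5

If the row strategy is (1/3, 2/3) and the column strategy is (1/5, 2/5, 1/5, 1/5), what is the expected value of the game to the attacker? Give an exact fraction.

Against (1/5, 2/5, 1/5, 1/5), each row's expected payoff is target 1: 21/5; target 2: 16/5.
Taking the (1/3, 2/3)-weighted average: (1/3)·(21/5) + (2/3)·(16/5) = 53/15.

53/15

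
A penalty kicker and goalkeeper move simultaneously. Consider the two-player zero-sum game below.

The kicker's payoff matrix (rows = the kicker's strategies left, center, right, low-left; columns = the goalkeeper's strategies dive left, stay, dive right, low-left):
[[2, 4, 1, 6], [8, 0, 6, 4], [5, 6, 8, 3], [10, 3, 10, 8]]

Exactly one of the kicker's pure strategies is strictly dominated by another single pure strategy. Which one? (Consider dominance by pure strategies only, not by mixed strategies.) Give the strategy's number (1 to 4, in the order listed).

2

Compare center with low-left: 10 > 8, 3 > 0, 10 > 6, 8 > 4.
So low-left strictly dominates center for the kicker; center is strictly dominated.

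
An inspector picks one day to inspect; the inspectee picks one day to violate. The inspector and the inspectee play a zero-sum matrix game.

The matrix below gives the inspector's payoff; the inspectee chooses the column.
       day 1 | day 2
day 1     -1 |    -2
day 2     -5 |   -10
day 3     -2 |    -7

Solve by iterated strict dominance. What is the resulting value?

-2

Column day 1 is strictly dominated by day 2 for the inspectee (-2<-1, -10<-5, -7<-2); eliminate day 1.
Row day 3 is strictly dominated by row day 1 (-2>-7); eliminate day 3.
Row day 2 is strictly dominated by row day 1 (-2>-10); eliminate day 2.
Only (day 1, day 2) remains, with payoff -2.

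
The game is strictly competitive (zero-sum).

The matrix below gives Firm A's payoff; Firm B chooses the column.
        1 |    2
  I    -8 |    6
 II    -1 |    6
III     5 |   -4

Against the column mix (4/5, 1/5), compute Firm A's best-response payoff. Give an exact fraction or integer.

16/5

I: (-8)·(4/5) + (6)·(1/5) = -26/5.
II: (-1)·(4/5) + (6)·(1/5) = 2/5.
III: (5)·(4/5) + (-4)·(1/5) = 16/5.
The best pure response is III with expected payoff 16/5.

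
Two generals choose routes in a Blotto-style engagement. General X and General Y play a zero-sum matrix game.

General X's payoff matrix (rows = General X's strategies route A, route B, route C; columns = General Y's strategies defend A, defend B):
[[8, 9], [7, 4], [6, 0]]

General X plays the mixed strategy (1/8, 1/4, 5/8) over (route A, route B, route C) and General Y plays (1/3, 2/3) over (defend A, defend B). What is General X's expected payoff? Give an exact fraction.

Against (1/3, 2/3), each row's expected payoff is route A: 26/3; route B: 5; route C: 2.
Taking the (1/8, 1/4, 5/8)-weighted average: (1/8)·(26/3) + (1/4)·(5) + (5/8)·(2) = 43/12.

43/12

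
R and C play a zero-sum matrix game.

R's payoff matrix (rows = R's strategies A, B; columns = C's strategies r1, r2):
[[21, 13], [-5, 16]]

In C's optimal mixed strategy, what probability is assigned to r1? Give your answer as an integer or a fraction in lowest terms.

Row minima are 13 and -5, so R's maximin is 13; column maxima are 21 and 16, so C's minimax is 16. These differ, so the equilibrium is in mixed strategies.
Let C play r1 with probability q. R is indifferent when 21q + 13(1−q) = −5q + 16(1−q), giving q = 3/29.

3/29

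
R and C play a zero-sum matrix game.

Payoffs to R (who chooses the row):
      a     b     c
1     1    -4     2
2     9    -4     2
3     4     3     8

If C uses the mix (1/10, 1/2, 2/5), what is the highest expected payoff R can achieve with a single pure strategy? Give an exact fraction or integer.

1: (1)·(1/10) + (-4)·(1/2) + (2)·(2/5) = -11/10.
2: (9)·(1/10) + (-4)·(1/2) + (2)·(2/5) = -3/10.
3: (4)·(1/10) + (3)·(1/2) + (8)·(2/5) = 51/10.
The best pure response is 3 with expected payoff 51/10.

51/10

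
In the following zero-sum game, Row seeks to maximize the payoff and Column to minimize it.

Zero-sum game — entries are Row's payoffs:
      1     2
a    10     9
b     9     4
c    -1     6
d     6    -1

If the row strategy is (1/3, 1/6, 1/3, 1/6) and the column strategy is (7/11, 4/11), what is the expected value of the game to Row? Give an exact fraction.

Against (7/11, 4/11), each row's expected payoff is a: 106/11; b: 79/11; c: 17/11; d: 38/11.
Taking the (1/3, 1/6, 1/3, 1/6)-weighted average: (1/3)·(106/11) + (1/6)·(79/11) + (1/3)·(17/11) + (1/6)·(38/11) = 11/2.

11/2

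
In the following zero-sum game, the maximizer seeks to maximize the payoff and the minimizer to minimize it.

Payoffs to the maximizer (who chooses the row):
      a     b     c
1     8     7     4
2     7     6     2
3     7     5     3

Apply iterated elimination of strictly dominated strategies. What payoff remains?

Row 2 is strictly dominated by row 1 (8>7, 7>6, 4>2); eliminate 2.
Row 3 is strictly dominated by row 1 (8>7, 7>5, 4>3); eliminate 3.
Column b is strictly dominated by c for the minimizer (4<7); eliminate b.
Column a is strictly dominated by c for the minimizer (4<8); eliminate a.
Only (1, c) remains, with payoff 4.

4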